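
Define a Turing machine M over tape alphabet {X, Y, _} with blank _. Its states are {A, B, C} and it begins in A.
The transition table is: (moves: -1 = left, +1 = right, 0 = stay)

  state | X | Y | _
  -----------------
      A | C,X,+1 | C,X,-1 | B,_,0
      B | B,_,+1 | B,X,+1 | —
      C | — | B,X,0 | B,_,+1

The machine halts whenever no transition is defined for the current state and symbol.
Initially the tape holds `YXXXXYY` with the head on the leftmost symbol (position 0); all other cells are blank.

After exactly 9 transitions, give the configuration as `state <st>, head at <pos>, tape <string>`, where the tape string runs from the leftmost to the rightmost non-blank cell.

state=A head=0 tape=_[Y]XXXXYY_   (A,Y)→(C,X,-1)
state=C head=-1 tape=[_]XXXXXYY_   (C,_)→(B,_,+1)
state=B head=0 tape=_[X]XXXXYY_   (B,X)→(B,_,+1)
state=B head=1 tape=__[X]XXXYY_   (B,X)→(B,_,+1)
state=B head=2 tape=___[X]XXYY_   (B,X)→(B,_,+1)
state=B head=3 tape=____[X]XYY_   (B,X)→(B,_,+1)
state=B head=4 tape=_____[X]YY_   (B,X)→(B,_,+1)
state=B head=5 tape=______[Y]Y_   (B,Y)→(B,X,+1)
state=B head=6 tape=______X[Y]_   (B,Y)→(B,X,+1)
state=B head=7 tape=______XX[_]
After 9 steps: state B, head at 7, tape XX.

state B, head at 7, tape XX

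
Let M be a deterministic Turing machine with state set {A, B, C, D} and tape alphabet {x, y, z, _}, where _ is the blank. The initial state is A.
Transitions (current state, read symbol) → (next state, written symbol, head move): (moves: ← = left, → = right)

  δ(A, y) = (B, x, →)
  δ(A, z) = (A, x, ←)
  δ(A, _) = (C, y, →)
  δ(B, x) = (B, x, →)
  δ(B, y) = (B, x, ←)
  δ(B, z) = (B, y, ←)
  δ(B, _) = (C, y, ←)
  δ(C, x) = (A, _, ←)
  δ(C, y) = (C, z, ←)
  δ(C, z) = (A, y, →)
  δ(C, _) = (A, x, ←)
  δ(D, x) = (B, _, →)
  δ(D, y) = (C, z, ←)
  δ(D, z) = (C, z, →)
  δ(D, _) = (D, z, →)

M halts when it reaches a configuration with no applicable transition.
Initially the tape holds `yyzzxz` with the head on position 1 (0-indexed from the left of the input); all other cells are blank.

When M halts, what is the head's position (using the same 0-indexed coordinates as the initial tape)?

A | y[y]zzxz_   read y → write x, move →, go to B
B | yx[z]zxz_   read z → write y, move ←, go to B
B | y[x]yzxz_   read x → write x, move →, go to B
B | yx[y]zxz_   read y → write x, move ←, go to B
B | y[x]xzxz_   read x → write x, move →, go to B
B | yx[x]zxz_   read x → write x, move →, go to B
B | yxx[z]xz_   read z → write y, move ←, go to B
B | yx[x]yxz_   read x → write x, move →, go to B
B | yxx[y]xz_   read y → write x, move ←, go to B
B | yx[x]xxz_   read x → write x, move →, go to B
B | yxx[x]xz_   read x → write x, move →, go to B
B | yxxx[x]z_   read x → write x, move →, go to B
B | yxxxx[z]_   read z → write y, move ←, go to B
B | yxxx[x]y_   read x → write x, move →, go to B
B | yxxxx[y]_   read y → write x, move ←, go to B
B | yxxx[x]x_   read x → write x, move →, go to B
B | yxxxx[x]_   read x → write x, move →, go to B
B | yxxxxx[_]   read _ → write y, move ←, go to C
C | yxxxx[x]y   read x → write _, move ←, go to A
A | yxxx[x]_y
At halt the head is at cell 4.

4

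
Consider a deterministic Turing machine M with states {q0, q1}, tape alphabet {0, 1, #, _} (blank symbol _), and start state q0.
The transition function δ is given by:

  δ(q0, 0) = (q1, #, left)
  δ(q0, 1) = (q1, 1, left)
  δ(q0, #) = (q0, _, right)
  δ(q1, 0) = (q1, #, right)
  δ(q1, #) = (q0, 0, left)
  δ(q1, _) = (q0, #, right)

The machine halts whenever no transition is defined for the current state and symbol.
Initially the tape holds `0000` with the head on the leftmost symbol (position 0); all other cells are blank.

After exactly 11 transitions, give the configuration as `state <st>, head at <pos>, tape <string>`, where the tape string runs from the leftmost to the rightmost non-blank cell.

state q0, head at 3, tape #####

q0 | _[0]000   read 0 → write #, move left, go to q1
q1 | [_]#000   read _ → write #, move right, go to q0
q0 | #[#]000   read # → write _, move right, go to q0
q0 | #_[0]00   read 0 → write #, move left, go to q1
q1 | #[_]#00   read _ → write #, move right, go to q0
q0 | ##[#]00   read # → write _, move right, go to q0
q0 | ##_[0]0   read 0 → write #, move left, go to q1
q1 | ##[_]#0   read _ → write #, move right, go to q0
q0 | ###[#]0   read # → write _, move right, go to q0
q0 | ###_[0]   read 0 → write #, move left, go to q1
q1 | ###[_]#   read _ → write #, move right, go to q0
q0 | ####[#]
After 11 steps: state q0, head at 3, tape #####.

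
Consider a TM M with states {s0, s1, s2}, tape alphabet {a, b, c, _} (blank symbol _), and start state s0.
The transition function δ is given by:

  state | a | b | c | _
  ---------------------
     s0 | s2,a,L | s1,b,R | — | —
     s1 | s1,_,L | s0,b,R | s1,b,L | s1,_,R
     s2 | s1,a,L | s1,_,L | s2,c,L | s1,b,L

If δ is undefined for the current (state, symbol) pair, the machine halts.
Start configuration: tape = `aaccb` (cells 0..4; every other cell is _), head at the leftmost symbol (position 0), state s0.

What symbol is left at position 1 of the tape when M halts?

s0 | __[a]accb   read a → write a, move L, go to s2
s2 | _[_]aaccb   read _ → write b, move L, go to s1
s1 | [_]baaccb   read _ → write _, move R, go to s1
s1 | _[b]aaccb   read b → write b, move R, go to s0
s0 | _b[a]accb   read a → write a, move L, go to s2
s2 | _[b]aaccb   read b → write _, move L, go to s1
s1 | [_]_aaccb   read _ → write _, move R, go to s1
s1 | _[_]aaccb   read _ → write _, move R, go to s1
s1 | __[a]accb   read a → write _, move L, go to s1
s1 | _[_]_accb   read _ → write _, move R, go to s1
s1 | __[_]accb   read _ → write _, move R, go to s1
s1 | ___[a]ccb   read a → write _, move L, go to s1
s1 | __[_]_ccb   read _ → write _, move R, go to s1
s1 | ___[_]ccb   read _ → write _, move R, go to s1
s1 | ____[c]cb   read c → write b, move L, go to s1
s1 | ___[_]bcb   read _ → write _, move R, go to s1
s1 | ____[b]cb   read b → write b, move R, go to s0
s0 | ____b[c]b
Cell 1 holds _ when M halts.

_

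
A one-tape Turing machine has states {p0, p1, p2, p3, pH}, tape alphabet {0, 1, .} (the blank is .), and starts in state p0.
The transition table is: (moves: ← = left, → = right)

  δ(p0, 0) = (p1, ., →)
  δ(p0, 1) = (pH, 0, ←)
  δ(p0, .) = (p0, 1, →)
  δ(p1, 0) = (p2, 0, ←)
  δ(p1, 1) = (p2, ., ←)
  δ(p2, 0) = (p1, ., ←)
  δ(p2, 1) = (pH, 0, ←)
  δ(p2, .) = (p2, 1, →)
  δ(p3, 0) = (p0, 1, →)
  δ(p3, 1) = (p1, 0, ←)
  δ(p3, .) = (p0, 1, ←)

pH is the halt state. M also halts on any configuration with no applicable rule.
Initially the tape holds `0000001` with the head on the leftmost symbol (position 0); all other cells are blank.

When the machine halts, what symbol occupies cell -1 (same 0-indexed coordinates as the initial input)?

state=p0 head=0 tape=.[0]000001   (p0,0)→(p1,.,→)
state=p1 head=1 tape=..[0]00001   (p1,0)→(p2,0,←)
state=p2 head=0 tape=.[.]000001   (p2,.)→(p2,1,→)
state=p2 head=1 tape=.1[0]00001   (p2,0)→(p1,.,←)
state=p1 head=0 tape=.[1].00001   (p1,1)→(p2,.,←)
state=p2 head=-1 tape=[.]..00001   (p2,.)→(p2,1,→)
state=p2 head=0 tape=1[.].00001   (p2,.)→(p2,1,→)
state=p2 head=1 tape=11[.]00001   (p2,.)→(p2,1,→)
state=p2 head=2 tape=111[0]0001   (p2,0)→(p1,.,←)
state=p1 head=1 tape=11[1].0001   (p1,1)→(p2,.,←)
state=p2 head=0 tape=1[1]..0001   (p2,1)→(pH,0,←)
state=pH head=-1 tape=[1]0..0001
Cell -1 holds 1 when M halts.

1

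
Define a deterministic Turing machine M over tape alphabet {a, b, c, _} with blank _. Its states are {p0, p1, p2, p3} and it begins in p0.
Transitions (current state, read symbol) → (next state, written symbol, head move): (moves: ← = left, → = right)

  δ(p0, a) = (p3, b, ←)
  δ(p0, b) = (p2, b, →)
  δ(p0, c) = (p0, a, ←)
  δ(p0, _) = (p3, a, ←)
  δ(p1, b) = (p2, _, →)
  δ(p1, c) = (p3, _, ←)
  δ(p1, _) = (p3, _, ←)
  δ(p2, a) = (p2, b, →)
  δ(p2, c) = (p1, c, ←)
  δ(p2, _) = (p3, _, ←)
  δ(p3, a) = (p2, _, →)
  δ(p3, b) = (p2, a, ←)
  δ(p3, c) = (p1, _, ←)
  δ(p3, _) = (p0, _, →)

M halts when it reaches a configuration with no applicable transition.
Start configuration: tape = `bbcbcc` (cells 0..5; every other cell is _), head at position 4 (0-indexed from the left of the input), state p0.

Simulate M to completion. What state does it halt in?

p2

p0 | __bbcb[c]c   read c → write a, move ←, go to p0
p0 | __bbc[b]ac   read b → write b, move →, go to p2
p2 | __bbcb[a]c   read a → write b, move →, go to p2
p2 | __bbcbb[c]   read c → write c, move ←, go to p1
p1 | __bbcb[b]c   read b → write _, move →, go to p2
p2 | __bbcb_[c]   read c → write c, move ←, go to p1
p1 | __bbcb[_]c   read _ → write _, move ←, go to p3
p3 | __bbc[b]_c   read b → write a, move ←, go to p2
p2 | __bb[c]a_c   read c → write c, move ←, go to p1
p1 | __b[b]ca_c   read b → write _, move →, go to p2
p2 | __b_[c]a_c   read c → write c, move ←, go to p1
p1 | __b[_]ca_c   read _ → write _, move ←, go to p3
p3 | __[b]_ca_c   read b → write a, move ←, go to p2
p2 | _[_]a_ca_c   read _ → write _, move ←, go to p3
p3 | [_]_a_ca_c   read _ → write _, move →, go to p0
p0 | _[_]a_ca_c   read _ → write a, move ←, go to p3
p3 | [_]aa_ca_c   read _ → write _, move →, go to p0
p0 | _[a]a_ca_c   read a → write b, move ←, go to p3
p3 | [_]ba_ca_c   read _ → write _, move →, go to p0
p0 | _[b]a_ca_c   read b → write b, move →, go to p2
p2 | _b[a]_ca_c   read a → write b, move →, go to p2
p2 | _bb[_]ca_c   read _ → write _, move ←, go to p3
p3 | _b[b]_ca_c   read b → write a, move ←, go to p2
p2 | _[b]a_ca_c
No transition is defined for (p2, b); M halts in state p2.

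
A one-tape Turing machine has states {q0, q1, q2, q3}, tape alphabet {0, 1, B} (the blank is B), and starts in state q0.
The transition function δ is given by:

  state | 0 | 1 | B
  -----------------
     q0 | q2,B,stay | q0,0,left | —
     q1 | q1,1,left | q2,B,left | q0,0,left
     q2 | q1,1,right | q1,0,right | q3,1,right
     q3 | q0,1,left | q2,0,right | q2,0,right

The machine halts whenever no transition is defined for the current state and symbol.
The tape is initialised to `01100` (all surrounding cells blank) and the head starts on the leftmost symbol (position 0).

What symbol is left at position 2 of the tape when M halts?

0

q0 | BB[0]1100   read 0 → write B, move stay, go to q2
q2 | BB[B]1100   read B → write 1, move right, go to q3
q3 | BB1[1]100   read 1 → write 0, move right, go to q2
q2 | BB10[1]00   read 1 → write 0, move right, go to q1
q1 | BB100[0]0   read 0 → write 1, move left, go to q1
q1 | BB10[0]10   read 0 → write 1, move left, go to q1
q1 | BB1[0]110   read 0 → write 1, move left, go to q1
q1 | BB[1]1110   read 1 → write B, move left, go to q2
q2 | B[B]B1110   read B → write 1, move right, go to q3
q3 | B1[B]1110   read B → write 0, move right, go to q2
q2 | B10[1]110   read 1 → write 0, move right, go to q1
q1 | B100[1]10   read 1 → write B, move left, go to q2
q2 | B10[0]B10   read 0 → write 1, move right, go to q1
q1 | B101[B]10   read B → write 0, move left, go to q0
q0 | B10[1]010   read 1 → write 0, move left, go to q0
q0 | B1[0]0010   read 0 → write B, move stay, go to q2
q2 | B1[B]0010   read B → write 1, move right, go to q3
q3 | B11[0]010   read 0 → write 1, move left, go to q0
q0 | B1[1]1010   read 1 → write 0, move left, go to q0
q0 | B[1]01010   read 1 → write 0, move left, go to q0
q0 | [B]001010
Cell 2 holds 0 when M halts.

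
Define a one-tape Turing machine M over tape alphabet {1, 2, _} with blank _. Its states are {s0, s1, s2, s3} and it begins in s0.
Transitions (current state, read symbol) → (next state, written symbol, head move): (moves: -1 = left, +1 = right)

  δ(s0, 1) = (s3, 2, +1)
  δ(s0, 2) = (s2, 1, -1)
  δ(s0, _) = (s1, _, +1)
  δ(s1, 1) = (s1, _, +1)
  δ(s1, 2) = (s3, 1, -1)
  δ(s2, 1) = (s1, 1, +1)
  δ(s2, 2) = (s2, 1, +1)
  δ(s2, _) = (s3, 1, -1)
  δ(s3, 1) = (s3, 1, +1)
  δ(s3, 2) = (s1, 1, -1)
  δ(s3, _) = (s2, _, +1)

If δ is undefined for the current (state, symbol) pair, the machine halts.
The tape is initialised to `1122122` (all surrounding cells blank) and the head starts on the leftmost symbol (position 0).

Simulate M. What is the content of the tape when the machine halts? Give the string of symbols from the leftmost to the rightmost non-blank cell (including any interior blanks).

state=s0 head=0 tape=[1]122122___   (s0,1)→(s3,2,+1)
state=s3 head=1 tape=2[1]22122___   (s3,1)→(s3,1,+1)
state=s3 head=2 tape=21[2]2122___   (s3,2)→(s1,1,-1)
state=s1 head=1 tape=2[1]12122___   (s1,1)→(s1,_,+1)
state=s1 head=2 tape=2_[1]2122___   (s1,1)→(s1,_,+1)
state=s1 head=3 tape=2__[2]122___   (s1,2)→(s3,1,-1)
state=s3 head=2 tape=2_[_]1122___   (s3,_)→(s2,_,+1)
state=s2 head=3 tape=2__[1]122___   (s2,1)→(s1,1,+1)
state=s1 head=4 tape=2__1[1]22___   (s1,1)→(s1,_,+1)
state=s1 head=5 tape=2__1_[2]2___   (s1,2)→(s3,1,-1)
state=s3 head=4 tape=2__1[_]12___   (s3,_)→(s2,_,+1)
state=s2 head=5 tape=2__1_[1]2___   (s2,1)→(s1,1,+1)
state=s1 head=6 tape=2__1_1[2]___   (s1,2)→(s3,1,-1)
state=s3 head=5 tape=2__1_[1]1___   (s3,1)→(s3,1,+1)
state=s3 head=6 tape=2__1_1[1]___   (s3,1)→(s3,1,+1)
state=s3 head=7 tape=2__1_11[_]__   (s3,_)→(s2,_,+1)
state=s2 head=8 tape=2__1_11_[_]_   (s2,_)→(s3,1,-1)
state=s3 head=7 tape=2__1_11[_]1_   (s3,_)→(s2,_,+1)
state=s2 head=8 tape=2__1_11_[1]_   (s2,1)→(s1,1,+1)
state=s1 head=9 tape=2__1_11_1[_]
The non-blank tape span at halt is 2__1_11_1.

2__1_11_1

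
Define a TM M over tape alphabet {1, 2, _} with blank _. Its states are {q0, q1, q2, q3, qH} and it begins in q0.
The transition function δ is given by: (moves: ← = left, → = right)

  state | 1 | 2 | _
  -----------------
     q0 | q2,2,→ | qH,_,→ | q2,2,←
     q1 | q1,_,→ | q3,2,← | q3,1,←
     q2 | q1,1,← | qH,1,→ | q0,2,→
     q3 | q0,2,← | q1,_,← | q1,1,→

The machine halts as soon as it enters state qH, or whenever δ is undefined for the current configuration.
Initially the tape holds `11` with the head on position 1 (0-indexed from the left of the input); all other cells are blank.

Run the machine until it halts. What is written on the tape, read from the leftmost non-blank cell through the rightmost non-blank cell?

q0 | 1[1]__   read 1 → write 2, move →, go to q2
q2 | 12[_]_   read _ → write 2, move →, go to q0
q0 | 122[_]   read _ → write 2, move ←, go to q2
q2 | 12[2]2   read 2 → write 1, move →, go to qH
qH | 121[2]
The non-blank tape span at halt is 1212.

1212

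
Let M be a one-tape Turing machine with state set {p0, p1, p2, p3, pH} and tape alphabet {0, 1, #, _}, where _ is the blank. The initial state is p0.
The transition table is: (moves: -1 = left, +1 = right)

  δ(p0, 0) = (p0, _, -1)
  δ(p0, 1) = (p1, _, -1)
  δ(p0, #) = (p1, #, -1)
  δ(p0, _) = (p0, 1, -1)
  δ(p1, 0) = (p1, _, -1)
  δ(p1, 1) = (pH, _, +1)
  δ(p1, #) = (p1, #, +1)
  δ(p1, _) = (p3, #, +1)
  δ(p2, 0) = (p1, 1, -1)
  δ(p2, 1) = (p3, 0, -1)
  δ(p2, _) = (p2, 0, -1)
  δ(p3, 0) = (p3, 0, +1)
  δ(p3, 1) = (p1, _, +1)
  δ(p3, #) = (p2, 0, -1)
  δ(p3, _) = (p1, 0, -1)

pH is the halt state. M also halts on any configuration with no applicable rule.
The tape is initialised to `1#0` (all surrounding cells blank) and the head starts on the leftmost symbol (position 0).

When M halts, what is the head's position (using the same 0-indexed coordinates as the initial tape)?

state=p0 head=0 tape=_[1]#0   (p0,1)→(p1,_,-1)
state=p1 head=-1 tape=[_]_#0   (p1,_)→(p3,#,+1)
state=p3 head=0 tape=#[_]#0   (p3,_)→(p1,0,-1)
state=p1 head=-1 tape=[#]0#0   (p1,#)→(p1,#,+1)
state=p1 head=0 tape=#[0]#0   (p1,0)→(p1,_,-1)
state=p1 head=-1 tape=[#]_#0   (p1,#)→(p1,#,+1)
state=p1 head=0 tape=#[_]#0   (p1,_)→(p3,#,+1)
state=p3 head=1 tape=##[#]0   (p3,#)→(p2,0,-1)
state=p2 head=0 tape=#[#]00
At halt the head is at cell 0.

0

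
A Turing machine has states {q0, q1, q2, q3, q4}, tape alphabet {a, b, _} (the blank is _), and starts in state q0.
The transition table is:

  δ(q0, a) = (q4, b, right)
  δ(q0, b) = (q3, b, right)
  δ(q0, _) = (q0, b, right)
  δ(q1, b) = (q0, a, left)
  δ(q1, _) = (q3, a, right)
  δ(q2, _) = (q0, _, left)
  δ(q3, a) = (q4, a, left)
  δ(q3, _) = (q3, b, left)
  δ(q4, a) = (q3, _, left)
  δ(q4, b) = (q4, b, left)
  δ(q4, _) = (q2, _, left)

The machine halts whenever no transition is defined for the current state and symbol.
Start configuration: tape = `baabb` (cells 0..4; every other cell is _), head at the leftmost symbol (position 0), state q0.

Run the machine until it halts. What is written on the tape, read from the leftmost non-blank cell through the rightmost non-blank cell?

bbbbbbbaabb

state=q0 head=0 tape=______[b]aabb   (q0,b)→(q3,b,right)
state=q3 head=1 tape=______b[a]abb   (q3,a)→(q4,a,left)
state=q4 head=0 tape=______[b]aabb   (q4,b)→(q4,b,left)
state=q4 head=-1 tape=_____[_]baabb   (q4,_)→(q2,_,left)
state=q2 head=-2 tape=____[_]_baabb   (q2,_)→(q0,_,left)
state=q0 head=-3 tape=___[_]__baabb   (q0,_)→(q0,b,right)
state=q0 head=-2 tape=___b[_]_baabb   (q0,_)→(q0,b,right)
state=q0 head=-1 tape=___bb[_]baabb   (q0,_)→(q0,b,right)
state=q0 head=0 tape=___bbb[b]aabb   (q0,b)→(q3,b,right)
state=q3 head=1 tape=___bbbb[a]abb   (q3,a)→(q4,a,left)
state=q4 head=0 tape=___bbb[b]aabb   (q4,b)→(q4,b,left)
state=q4 head=-1 tape=___bb[b]baabb   (q4,b)→(q4,b,left)
state=q4 head=-2 tape=___b[b]bbaabb   (q4,b)→(q4,b,left)
state=q4 head=-3 tape=___[b]bbbaabb   (q4,b)→(q4,b,left)
state=q4 head=-4 tape=__[_]bbbbaabb   (q4,_)→(q2,_,left)
state=q2 head=-5 tape=_[_]_bbbbaabb   (q2,_)→(q0,_,left)
state=q0 head=-6 tape=[_]__bbbbaabb   (q0,_)→(q0,b,right)
state=q0 head=-5 tape=b[_]_bbbbaabb   (q0,_)→(q0,b,right)
state=q0 head=-4 tape=bb[_]bbbbaabb   (q0,_)→(q0,b,right)
state=q0 head=-3 tape=bbb[b]bbbaabb   (q0,b)→(q3,b,right)
state=q3 head=-2 tape=bbbb[b]bbaabb
The non-blank tape span at halt is bbbbbbbaabb.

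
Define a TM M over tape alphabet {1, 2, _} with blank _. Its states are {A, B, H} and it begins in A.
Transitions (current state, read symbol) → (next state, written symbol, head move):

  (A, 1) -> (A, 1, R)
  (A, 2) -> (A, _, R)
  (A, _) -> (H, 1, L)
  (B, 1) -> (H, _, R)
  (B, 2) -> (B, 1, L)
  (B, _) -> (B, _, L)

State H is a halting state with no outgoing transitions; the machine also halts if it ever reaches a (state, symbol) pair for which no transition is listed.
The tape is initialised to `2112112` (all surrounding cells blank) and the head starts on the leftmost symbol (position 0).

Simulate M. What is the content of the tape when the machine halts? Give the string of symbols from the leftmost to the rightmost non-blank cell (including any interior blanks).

state=A head=0 tape=[2]112112_   (A,2)→(A,_,R)
state=A head=1 tape=_[1]12112_   (A,1)→(A,1,R)
state=A head=2 tape=_1[1]2112_   (A,1)→(A,1,R)
state=A head=3 tape=_11[2]112_   (A,2)→(A,_,R)
state=A head=4 tape=_11_[1]12_   (A,1)→(A,1,R)
state=A head=5 tape=_11_1[1]2_   (A,1)→(A,1,R)
state=A head=6 tape=_11_11[2]_   (A,2)→(A,_,R)
state=A head=7 tape=_11_11_[_]   (A,_)→(H,1,L)
state=H head=6 tape=_11_11[_]1
The non-blank tape span at halt is 11_11_1.

11_11_1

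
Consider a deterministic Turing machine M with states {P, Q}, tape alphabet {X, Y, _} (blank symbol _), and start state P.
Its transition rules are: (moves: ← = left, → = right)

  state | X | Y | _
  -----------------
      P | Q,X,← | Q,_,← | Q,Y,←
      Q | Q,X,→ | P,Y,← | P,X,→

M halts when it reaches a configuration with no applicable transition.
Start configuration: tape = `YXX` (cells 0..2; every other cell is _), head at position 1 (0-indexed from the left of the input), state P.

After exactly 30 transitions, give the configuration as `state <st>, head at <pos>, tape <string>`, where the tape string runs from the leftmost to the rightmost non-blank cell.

state=P head=1 tape=__Y[X]X__   (P,X)→(Q,X,←)
state=Q head=0 tape=__[Y]XX__   (Q,Y)→(P,Y,←)
state=P head=-1 tape=_[_]YXX__   (P,_)→(Q,Y,←)
state=Q head=-2 tape=[_]YYXX__   (Q,_)→(P,X,→)
state=P head=-1 tape=X[Y]YXX__   (P,Y)→(Q,_,←)
state=Q head=-2 tape=[X]_YXX__   (Q,X)→(Q,X,→)
state=Q head=-1 tape=X[_]YXX__   (Q,_)→(P,X,→)
state=P head=0 tape=XX[Y]XX__   (P,Y)→(Q,_,←)
state=Q head=-1 tape=X[X]_XX__   (Q,X)→(Q,X,→)
state=Q head=0 tape=XX[_]XX__   (Q,_)→(P,X,→)
state=P head=1 tape=XXX[X]X__   (P,X)→(Q,X,←)
state=Q head=0 tape=XX[X]XX__   (Q,X)→(Q,X,→)
state=Q head=1 tape=XXX[X]X__   (Q,X)→(Q,X,→)
state=Q head=2 tape=XXXX[X]__   (Q,X)→(Q,X,→)
state=Q head=3 tape=XXXXX[_]_   (Q,_)→(P,X,→)
state=P head=4 tape=XXXXXX[_]   (P,_)→(Q,Y,←)
state=Q head=3 tape=XXXXX[X]Y   (Q,X)→(Q,X,→)
state=Q head=4 tape=XXXXXX[Y]   (Q,Y)→(P,Y,←)
state=P head=3 tape=XXXXX[X]Y   (P,X)→(Q,X,←)
state=Q head=2 tape=XXXX[X]XY   (Q,X)→(Q,X,→)
state=Q head=3 tape=XXXXX[X]Y   (Q,X)→(Q,X,→)
state=Q head=4 tape=XXXXXX[Y]   (Q,Y)→(P,Y,←)
state=P head=3 tape=XXXXX[X]Y   (P,X)→(Q,X,←)
state=Q head=2 tape=XXXX[X]XY   (Q,X)→(Q,X,→)
state=Q head=3 tape=XXXXX[X]Y   (Q,X)→(Q,X,→)
state=Q head=4 tape=XXXXXX[Y]   (Q,Y)→(P,Y,←)
state=P head=3 tape=XXXXX[X]Y   (P,X)→(Q,X,←)
state=Q head=2 tape=XXXX[X]XY   (Q,X)→(Q,X,→)
state=Q head=3 tape=XXXXX[X]Y   (Q,X)→(Q,X,→)
state=Q head=4 tape=XXXXXX[Y]   (Q,Y)→(P,Y,←)
state=P head=3 tape=XXXXX[X]Y
After 30 steps: state P, head at 3, tape XXXXXXY.

state P, head at 3, tape XXXXXXY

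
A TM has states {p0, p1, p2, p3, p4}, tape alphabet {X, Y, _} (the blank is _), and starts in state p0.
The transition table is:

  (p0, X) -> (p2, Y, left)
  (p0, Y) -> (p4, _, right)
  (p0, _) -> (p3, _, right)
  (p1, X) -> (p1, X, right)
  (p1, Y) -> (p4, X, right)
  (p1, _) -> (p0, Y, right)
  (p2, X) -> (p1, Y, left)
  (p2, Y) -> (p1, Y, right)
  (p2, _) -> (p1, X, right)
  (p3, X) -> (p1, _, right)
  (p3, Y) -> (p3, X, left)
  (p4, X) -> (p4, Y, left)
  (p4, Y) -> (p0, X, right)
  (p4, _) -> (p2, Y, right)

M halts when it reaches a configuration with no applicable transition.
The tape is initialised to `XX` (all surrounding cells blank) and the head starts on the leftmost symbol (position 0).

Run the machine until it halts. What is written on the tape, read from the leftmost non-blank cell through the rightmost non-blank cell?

p0 | __[X]X__   read X → write Y, move left, go to p2
p2 | _[_]YX__   read _ → write X, move right, go to p1
p1 | _X[Y]X__   read Y → write X, move right, go to p4
p4 | _XX[X]__   read X → write Y, move left, go to p4
p4 | _X[X]Y__   read X → write Y, move left, go to p4
p4 | _[X]YY__   read X → write Y, move left, go to p4
p4 | [_]YYY__   read _ → write Y, move right, go to p2
p2 | Y[Y]YY__   read Y → write Y, move right, go to p1
p1 | YY[Y]Y__   read Y → write X, move right, go to p4
p4 | YYX[Y]__   read Y → write X, move right, go to p0
p0 | YYXX[_]_   read _ → write _, move right, go to p3
p3 | YYXX_[_]
The non-blank tape span at halt is YYXX.

YYXX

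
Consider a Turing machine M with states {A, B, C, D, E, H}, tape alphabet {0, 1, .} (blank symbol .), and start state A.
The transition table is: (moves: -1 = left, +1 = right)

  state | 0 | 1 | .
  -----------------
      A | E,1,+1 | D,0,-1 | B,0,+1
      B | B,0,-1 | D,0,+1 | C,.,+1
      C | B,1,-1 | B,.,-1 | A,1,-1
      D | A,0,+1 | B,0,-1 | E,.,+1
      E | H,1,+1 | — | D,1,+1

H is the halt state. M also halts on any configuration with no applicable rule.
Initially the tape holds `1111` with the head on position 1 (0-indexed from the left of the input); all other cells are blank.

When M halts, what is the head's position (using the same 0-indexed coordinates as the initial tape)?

state=A head=1 tape=.1[1]11   (A,1)→(D,0,-1)
state=D head=0 tape=.[1]011   (D,1)→(B,0,-1)
state=B head=-1 tape=[.]0011   (B,.)→(C,.,+1)
state=C head=0 tape=.[0]011   (C,0)→(B,1,-1)
state=B head=-1 tape=[.]1011   (B,.)→(C,.,+1)
state=C head=0 tape=.[1]011   (C,1)→(B,.,-1)
state=B head=-1 tape=[.].011   (B,.)→(C,.,+1)
state=C head=0 tape=.[.]011   (C,.)→(A,1,-1)
state=A head=-1 tape=[.]1011   (A,.)→(B,0,+1)
state=B head=0 tape=0[1]011   (B,1)→(D,0,+1)
state=D head=1 tape=00[0]11   (D,0)→(A,0,+1)
state=A head=2 tape=000[1]1   (A,1)→(D,0,-1)
state=D head=1 tape=00[0]01   (D,0)→(A,0,+1)
state=A head=2 tape=000[0]1   (A,0)→(E,1,+1)
state=E head=3 tape=0001[1]
At halt the head is at cell 3.

3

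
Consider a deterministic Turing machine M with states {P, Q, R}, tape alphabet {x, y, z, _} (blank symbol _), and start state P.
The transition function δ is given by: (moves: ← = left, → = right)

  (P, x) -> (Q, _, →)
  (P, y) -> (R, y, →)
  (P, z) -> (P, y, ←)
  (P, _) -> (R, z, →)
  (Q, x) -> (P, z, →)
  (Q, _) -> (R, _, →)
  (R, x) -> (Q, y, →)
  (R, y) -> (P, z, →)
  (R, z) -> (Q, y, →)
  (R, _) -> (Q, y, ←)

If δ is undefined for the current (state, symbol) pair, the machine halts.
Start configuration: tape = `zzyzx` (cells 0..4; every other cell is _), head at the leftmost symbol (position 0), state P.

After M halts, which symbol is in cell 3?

state=P head=0 tape=__[z]zyzx__   (P,z)→(P,y,←)
state=P head=-1 tape=_[_]yzyzx__   (P,_)→(R,z,→)
state=R head=0 tape=_z[y]zyzx__   (R,y)→(P,z,→)
state=P head=1 tape=_zz[z]yzx__   (P,z)→(P,y,←)
state=P head=0 tape=_z[z]yyzx__   (P,z)→(P,y,←)
state=P head=-1 tape=_[z]yyyzx__   (P,z)→(P,y,←)
state=P head=-2 tape=[_]yyyyzx__   (P,_)→(R,z,→)
state=R head=-1 tape=z[y]yyyzx__   (R,y)→(P,z,→)
state=P head=0 tape=zz[y]yyzx__   (P,y)→(R,y,→)
state=R head=1 tape=zzy[y]yzx__   (R,y)→(P,z,→)
state=P head=2 tape=zzyz[y]zx__   (P,y)→(R,y,→)
state=R head=3 tape=zzyzy[z]x__   (R,z)→(Q,y,→)
state=Q head=4 tape=zzyzyy[x]__   (Q,x)→(P,z,→)
state=P head=5 tape=zzyzyyz[_]_   (P,_)→(R,z,→)
state=R head=6 tape=zzyzyyzz[_]   (R,_)→(Q,y,←)
state=Q head=5 tape=zzyzyyz[z]y
Cell 3 holds y when M halts.

y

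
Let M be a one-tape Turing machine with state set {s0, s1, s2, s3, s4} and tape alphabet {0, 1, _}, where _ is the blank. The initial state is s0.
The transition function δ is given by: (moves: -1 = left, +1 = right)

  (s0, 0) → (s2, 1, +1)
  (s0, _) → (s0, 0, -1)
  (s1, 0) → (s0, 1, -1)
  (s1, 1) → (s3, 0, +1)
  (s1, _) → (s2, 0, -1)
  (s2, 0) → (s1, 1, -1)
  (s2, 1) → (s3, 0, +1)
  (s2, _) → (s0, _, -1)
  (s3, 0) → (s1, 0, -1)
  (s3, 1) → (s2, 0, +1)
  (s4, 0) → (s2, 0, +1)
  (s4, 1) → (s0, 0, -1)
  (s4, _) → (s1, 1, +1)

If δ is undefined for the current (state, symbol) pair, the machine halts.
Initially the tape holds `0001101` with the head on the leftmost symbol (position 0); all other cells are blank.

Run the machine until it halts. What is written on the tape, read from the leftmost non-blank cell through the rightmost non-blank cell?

state=s0 head=0 tape=[0]001101_   (s0,0)→(s2,1,+1)
state=s2 head=1 tape=1[0]01101_   (s2,0)→(s1,1,-1)
state=s1 head=0 tape=[1]101101_   (s1,1)→(s3,0,+1)
state=s3 head=1 tape=0[1]01101_   (s3,1)→(s2,0,+1)
state=s2 head=2 tape=00[0]1101_   (s2,0)→(s1,1,-1)
state=s1 head=1 tape=0[0]11101_   (s1,0)→(s0,1,-1)
state=s0 head=0 tape=[0]111101_   (s0,0)→(s2,1,+1)
state=s2 head=1 tape=1[1]11101_   (s2,1)→(s3,0,+1)
state=s3 head=2 tape=10[1]1101_   (s3,1)→(s2,0,+1)
state=s2 head=3 tape=100[1]101_   (s2,1)→(s3,0,+1)
state=s3 head=4 tape=1000[1]01_   (s3,1)→(s2,0,+1)
state=s2 head=5 tape=10000[0]1_   (s2,0)→(s1,1,-1)
state=s1 head=4 tape=1000[0]11_   (s1,0)→(s0,1,-1)
state=s0 head=3 tape=100[0]111_   (s0,0)→(s2,1,+1)
state=s2 head=4 tape=1001[1]11_   (s2,1)→(s3,0,+1)
state=s3 head=5 tape=10010[1]1_   (s3,1)→(s2,0,+1)
state=s2 head=6 tape=100100[1]_   (s2,1)→(s3,0,+1)
state=s3 head=7 tape=1001000[_]
The non-blank tape span at halt is 1001000.

1001000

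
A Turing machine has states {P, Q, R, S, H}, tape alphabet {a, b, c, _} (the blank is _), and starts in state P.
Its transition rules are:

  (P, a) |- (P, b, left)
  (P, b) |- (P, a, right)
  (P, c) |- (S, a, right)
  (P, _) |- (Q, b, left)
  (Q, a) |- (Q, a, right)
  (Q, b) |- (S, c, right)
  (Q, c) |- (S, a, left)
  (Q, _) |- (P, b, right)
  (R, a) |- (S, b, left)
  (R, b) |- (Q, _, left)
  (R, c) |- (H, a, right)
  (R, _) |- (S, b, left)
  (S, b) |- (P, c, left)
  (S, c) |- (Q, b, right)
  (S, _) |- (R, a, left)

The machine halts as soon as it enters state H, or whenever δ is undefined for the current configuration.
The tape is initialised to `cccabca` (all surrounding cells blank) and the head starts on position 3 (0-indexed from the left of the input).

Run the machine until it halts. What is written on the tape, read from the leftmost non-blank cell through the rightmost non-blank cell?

state=P head=3 tape=__ccc[a]bca   (P,a)→(P,b,left)
state=P head=2 tape=__cc[c]bbca   (P,c)→(S,a,right)
state=S head=3 tape=__cca[b]bca   (S,b)→(P,c,left)
state=P head=2 tape=__cc[a]cbca   (P,a)→(P,b,left)
state=P head=1 tape=__c[c]bcbca   (P,c)→(S,a,right)
state=S head=2 tape=__ca[b]cbca   (S,b)→(P,c,left)
state=P head=1 tape=__c[a]ccbca   (P,a)→(P,b,left)
state=P head=0 tape=__[c]bccbca   (P,c)→(S,a,right)
state=S head=1 tape=__a[b]ccbca   (S,b)→(P,c,left)
state=P head=0 tape=__[a]cccbca   (P,a)→(P,b,left)
state=P head=-1 tape=_[_]bcccbca   (P,_)→(Q,b,left)
state=Q head=-2 tape=[_]bbcccbca   (Q,_)→(P,b,right)
state=P head=-1 tape=b[b]bcccbca   (P,b)→(P,a,right)
state=P head=0 tape=ba[b]cccbca   (P,b)→(P,a,right)
state=P head=1 tape=baa[c]ccbca   (P,c)→(S,a,right)
state=S head=2 tape=baaa[c]cbca   (S,c)→(Q,b,right)
state=Q head=3 tape=baaab[c]bca   (Q,c)→(S,a,left)
state=S head=2 tape=baaa[b]abca   (S,b)→(P,c,left)
state=P head=1 tape=baa[a]cabca   (P,a)→(P,b,left)
state=P head=0 tape=ba[a]bcabca   (P,a)→(P,b,left)
state=P head=-1 tape=b[a]bbcabca   (P,a)→(P,b,left)
state=P head=-2 tape=[b]bbbcabca   (P,b)→(P,a,right)
state=P head=-1 tape=a[b]bbcabca   (P,b)→(P,a,right)
state=P head=0 tape=aa[b]bcabca   (P,b)→(P,a,right)
state=P head=1 tape=aaa[b]cabca   (P,b)→(P,a,right)
state=P head=2 tape=aaaa[c]abca   (P,c)→(S,a,right)
state=S head=3 tape=aaaaa[a]bca
The non-blank tape span at halt is aaaaaabca.

aaaaaabca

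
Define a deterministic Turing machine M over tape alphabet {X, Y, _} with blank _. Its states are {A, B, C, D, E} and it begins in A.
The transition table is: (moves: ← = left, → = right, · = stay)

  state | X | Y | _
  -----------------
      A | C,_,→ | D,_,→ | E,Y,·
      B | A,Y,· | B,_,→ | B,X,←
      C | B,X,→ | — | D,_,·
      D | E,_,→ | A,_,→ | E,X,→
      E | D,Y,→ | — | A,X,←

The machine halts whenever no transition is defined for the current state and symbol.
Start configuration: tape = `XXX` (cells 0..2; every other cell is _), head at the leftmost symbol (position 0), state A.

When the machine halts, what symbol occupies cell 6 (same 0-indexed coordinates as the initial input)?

A | [X]XX____   read X → write _, move →, go to C
C | _[X]X____   read X → write X, move →, go to B
B | _X[X]____   read X → write Y, move ·, go to A
A | _X[Y]____   read Y → write _, move →, go to D
D | _X_[_]___   read _ → write X, move →, go to E
E | _X_X[_]__   read _ → write X, move ←, go to A
A | _X_[X]X__   read X → write _, move →, go to C
C | _X__[X]__   read X → write X, move →, go to B
B | _X__X[_]_   read _ → write X, move ←, go to B
B | _X__[X]X_   read X → write Y, move ·, go to A
A | _X__[Y]X_   read Y → write _, move →, go to D
D | _X___[X]_   read X → write _, move →, go to E
E | _X____[_]   read _ → write X, move ←, go to A
A | _X___[_]X   read _ → write Y, move ·, go to E
E | _X___[Y]X
Cell 6 holds X when M halts.

X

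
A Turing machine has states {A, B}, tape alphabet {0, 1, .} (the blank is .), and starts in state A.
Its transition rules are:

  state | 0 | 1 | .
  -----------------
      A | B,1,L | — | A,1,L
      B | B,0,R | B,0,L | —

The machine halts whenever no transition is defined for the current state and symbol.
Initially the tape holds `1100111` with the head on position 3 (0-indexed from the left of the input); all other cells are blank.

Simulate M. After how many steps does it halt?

14

state=A head=3 tape=110[0]111.   (A,0)→(B,1,L)
state=B head=2 tape=11[0]1111.   (B,0)→(B,0,R)
state=B head=3 tape=110[1]111.   (B,1)→(B,0,L)
state=B head=2 tape=11[0]0111.   (B,0)→(B,0,R)
state=B head=3 tape=110[0]111.   (B,0)→(B,0,R)
state=B head=4 tape=1100[1]11.   (B,1)→(B,0,L)
state=B head=3 tape=110[0]011.   (B,0)→(B,0,R)
state=B head=4 tape=1100[0]11.   (B,0)→(B,0,R)
state=B head=5 tape=11000[1]1.   (B,1)→(B,0,L)
state=B head=4 tape=1100[0]01.   (B,0)→(B,0,R)
state=B head=5 tape=11000[0]1.   (B,0)→(B,0,R)
state=B head=6 tape=110000[1].   (B,1)→(B,0,L)
state=B head=5 tape=11000[0]0.   (B,0)→(B,0,R)
state=B head=6 tape=110000[0].   (B,0)→(B,0,R)
state=B head=7 tape=1100000[.]
M halts after 14 transitions.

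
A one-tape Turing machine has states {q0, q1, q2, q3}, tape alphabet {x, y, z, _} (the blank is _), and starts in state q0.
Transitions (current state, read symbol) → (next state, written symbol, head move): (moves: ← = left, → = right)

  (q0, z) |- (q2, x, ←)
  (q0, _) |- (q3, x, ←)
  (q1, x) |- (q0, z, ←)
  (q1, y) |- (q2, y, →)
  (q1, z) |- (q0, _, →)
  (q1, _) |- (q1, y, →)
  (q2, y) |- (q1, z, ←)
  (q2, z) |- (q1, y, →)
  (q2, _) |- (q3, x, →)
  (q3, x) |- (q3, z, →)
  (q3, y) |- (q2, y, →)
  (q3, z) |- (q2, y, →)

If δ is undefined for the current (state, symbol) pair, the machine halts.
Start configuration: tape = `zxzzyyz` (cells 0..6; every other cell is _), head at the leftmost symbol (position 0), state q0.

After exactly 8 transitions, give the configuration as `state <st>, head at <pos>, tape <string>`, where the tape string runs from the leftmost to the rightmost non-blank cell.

q0 | _[z]xzzyyz   read z → write x, move ←, go to q2
q2 | [_]xxzzyyz   read _ → write x, move →, go to q3
q3 | x[x]xzzyyz   read x → write z, move →, go to q3
q3 | xz[x]zzyyz   read x → write z, move →, go to q3
q3 | xzz[z]zyyz   read z → write y, move →, go to q2
q2 | xzzy[z]yyz   read z → write y, move →, go to q1
q1 | xzzyy[y]yz   read y → write y, move →, go to q2
q2 | xzzyyy[y]z   read y → write z, move ←, go to q1
q1 | xzzyy[y]zz
After 8 steps: state q1, head at 4, tape xzzyyyzz.

state q1, head at 4, tape xzzyyyzz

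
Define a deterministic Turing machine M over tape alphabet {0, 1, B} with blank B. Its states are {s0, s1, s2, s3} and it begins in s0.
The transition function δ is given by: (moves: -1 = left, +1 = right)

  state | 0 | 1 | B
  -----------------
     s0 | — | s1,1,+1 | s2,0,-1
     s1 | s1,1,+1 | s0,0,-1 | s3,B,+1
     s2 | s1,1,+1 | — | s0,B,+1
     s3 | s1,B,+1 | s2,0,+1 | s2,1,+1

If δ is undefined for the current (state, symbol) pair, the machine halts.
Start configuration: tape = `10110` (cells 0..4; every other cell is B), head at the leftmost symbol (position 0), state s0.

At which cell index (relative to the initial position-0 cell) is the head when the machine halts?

s0 | [1]0110BBBB   read 1 → write 1, move +1, go to s1
s1 | 1[0]110BBBB   read 0 → write 1, move +1, go to s1
s1 | 11[1]10BBBB   read 1 → write 0, move -1, go to s0
s0 | 1[1]010BBBB   read 1 → write 1, move +1, go to s1
s1 | 11[0]10BBBB   read 0 → write 1, move +1, go to s1
s1 | 111[1]0BBBB   read 1 → write 0, move -1, go to s0
s0 | 11[1]00BBBB   read 1 → write 1, move +1, go to s1
s1 | 111[0]0BBBB   read 0 → write 1, move +1, go to s1
s1 | 1111[0]BBBB   read 0 → write 1, move +1, go to s1
s1 | 11111[B]BBB   read B → write B, move +1, go to s3
s3 | 11111B[B]BB   read B → write 1, move +1, go to s2
s2 | 11111B1[B]B   read B → write B, move +1, go to s0
s0 | 11111B1B[B]   read B → write 0, move -1, go to s2
s2 | 11111B1[B]0   read B → write B, move +1, go to s0
s0 | 11111B1B[0]
At halt the head is at cell 8.

8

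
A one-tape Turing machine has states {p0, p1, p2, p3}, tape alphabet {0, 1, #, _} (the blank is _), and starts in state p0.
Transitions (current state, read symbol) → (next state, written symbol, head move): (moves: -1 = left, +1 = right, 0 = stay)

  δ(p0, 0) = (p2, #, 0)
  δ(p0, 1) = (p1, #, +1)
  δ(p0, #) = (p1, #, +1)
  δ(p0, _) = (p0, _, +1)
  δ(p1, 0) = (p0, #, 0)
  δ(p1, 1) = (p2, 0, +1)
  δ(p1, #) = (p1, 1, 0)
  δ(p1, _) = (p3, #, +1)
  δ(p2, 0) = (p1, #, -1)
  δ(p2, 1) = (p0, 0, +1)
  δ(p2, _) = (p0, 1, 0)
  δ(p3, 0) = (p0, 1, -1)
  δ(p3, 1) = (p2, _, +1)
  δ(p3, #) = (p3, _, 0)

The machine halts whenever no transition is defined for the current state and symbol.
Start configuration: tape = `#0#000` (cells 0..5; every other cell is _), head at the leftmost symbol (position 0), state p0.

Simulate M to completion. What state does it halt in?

p3

state=p0 head=0 tape=[#]0#000___   (p0,#)→(p1,#,+1)
state=p1 head=1 tape=#[0]#000___   (p1,0)→(p0,#,0)
state=p0 head=1 tape=#[#]#000___   (p0,#)→(p1,#,+1)
state=p1 head=2 tape=##[#]000___   (p1,#)→(p1,1,0)
state=p1 head=2 tape=##[1]000___   (p1,1)→(p2,0,+1)
state=p2 head=3 tape=##0[0]00___   (p2,0)→(p1,#,-1)
state=p1 head=2 tape=##[0]#00___   (p1,0)→(p0,#,0)
state=p0 head=2 tape=##[#]#00___   (p0,#)→(p1,#,+1)
state=p1 head=3 tape=###[#]00___   (p1,#)→(p1,1,0)
state=p1 head=3 tape=###[1]00___   (p1,1)→(p2,0,+1)
state=p2 head=4 tape=###0[0]0___   (p2,0)→(p1,#,-1)
state=p1 head=3 tape=###[0]#0___   (p1,0)→(p0,#,0)
state=p0 head=3 tape=###[#]#0___   (p0,#)→(p1,#,+1)
state=p1 head=4 tape=####[#]0___   (p1,#)→(p1,1,0)
state=p1 head=4 tape=####[1]0___   (p1,1)→(p2,0,+1)
state=p2 head=5 tape=####0[0]___   (p2,0)→(p1,#,-1)
state=p1 head=4 tape=####[0]#___   (p1,0)→(p0,#,0)
state=p0 head=4 tape=####[#]#___   (p0,#)→(p1,#,+1)
state=p1 head=5 tape=#####[#]___   (p1,#)→(p1,1,0)
state=p1 head=5 tape=#####[1]___   (p1,1)→(p2,0,+1)
state=p2 head=6 tape=#####0[_]__   (p2,_)→(p0,1,0)
state=p0 head=6 tape=#####0[1]__   (p0,1)→(p1,#,+1)
state=p1 head=7 tape=#####0#[_]_   (p1,_)→(p3,#,+1)
state=p3 head=8 tape=#####0##[_]
No transition is defined for (p3, _); M halts in state p3.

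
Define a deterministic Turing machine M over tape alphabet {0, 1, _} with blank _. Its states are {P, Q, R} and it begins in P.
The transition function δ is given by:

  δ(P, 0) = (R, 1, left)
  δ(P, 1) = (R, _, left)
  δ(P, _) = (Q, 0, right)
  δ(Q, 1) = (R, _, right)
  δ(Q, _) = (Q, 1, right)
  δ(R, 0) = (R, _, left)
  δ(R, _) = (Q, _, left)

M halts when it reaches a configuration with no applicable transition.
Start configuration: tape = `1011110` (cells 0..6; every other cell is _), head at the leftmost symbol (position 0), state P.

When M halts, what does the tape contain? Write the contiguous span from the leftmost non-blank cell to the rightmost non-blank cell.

P | __[1]011110   read 1 → write _, move left, go to R
R | _[_]_011110   read _ → write _, move left, go to Q
Q | [_]__011110   read _ → write 1, move right, go to Q
Q | 1[_]_011110   read _ → write 1, move right, go to Q
Q | 11[_]011110   read _ → write 1, move right, go to Q
Q | 111[0]11110
The non-blank tape span at halt is 111011110.

111011110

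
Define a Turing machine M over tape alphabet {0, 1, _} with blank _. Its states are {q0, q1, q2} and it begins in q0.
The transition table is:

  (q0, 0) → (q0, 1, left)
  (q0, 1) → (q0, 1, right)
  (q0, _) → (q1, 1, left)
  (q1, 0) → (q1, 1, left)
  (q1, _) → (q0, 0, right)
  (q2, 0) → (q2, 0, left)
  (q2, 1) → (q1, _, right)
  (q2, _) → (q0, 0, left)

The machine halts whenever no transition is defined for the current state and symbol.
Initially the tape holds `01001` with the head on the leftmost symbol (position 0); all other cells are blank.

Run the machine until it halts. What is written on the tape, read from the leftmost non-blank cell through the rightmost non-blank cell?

q0 | __[0]1001_   read 0 → write 1, move left, go to q0
q0 | _[_]11001_   read _ → write 1, move left, go to q1
q1 | [_]111001_   read _ → write 0, move right, go to q0
q0 | 0[1]11001_   read 1 → write 1, move right, go to q0
q0 | 01[1]1001_   read 1 → write 1, move right, go to q0
q0 | 011[1]001_   read 1 → write 1, move right, go to q0
q0 | 0111[0]01_   read 0 → write 1, move left, go to q0
q0 | 011[1]101_   read 1 → write 1, move right, go to q0
q0 | 0111[1]01_   read 1 → write 1, move right, go to q0
q0 | 01111[0]1_   read 0 → write 1, move left, go to q0
q0 | 0111[1]11_   read 1 → write 1, move right, go to q0
q0 | 01111[1]1_   read 1 → write 1, move right, go to q0
q0 | 011111[1]_   read 1 → write 1, move right, go to q0
q0 | 0111111[_]   read _ → write 1, move left, go to q1
q1 | 011111[1]1
The non-blank tape span at halt is 01111111.

01111111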